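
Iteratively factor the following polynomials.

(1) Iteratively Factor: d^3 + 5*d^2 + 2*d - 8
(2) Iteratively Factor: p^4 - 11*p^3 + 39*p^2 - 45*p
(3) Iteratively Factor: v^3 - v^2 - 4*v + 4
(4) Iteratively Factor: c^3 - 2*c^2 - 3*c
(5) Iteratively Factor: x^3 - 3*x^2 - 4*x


(1) = (d + 2)*(d^2 + 3*d - 4) = (d - 1)*(d + 2)*(d + 4)
(2) = (p - 5)*(p^3 - 6*p^2 + 9*p) = (p - 5)*(p - 3)*(p^2 - 3*p) = (p - 5)*(p - 3)^2*(p)
(3) = (v - 1)*(v^2 - 4) = (v - 1)*(v + 2)*(v - 2)
(4) = (c + 1)*(c^2 - 3*c) = c*(c + 1)*(c - 3)
(5) = (x + 1)*(x^2 - 4*x) = (x - 4)*(x + 1)*(x)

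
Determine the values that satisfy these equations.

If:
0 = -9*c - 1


Then:
c = -1/9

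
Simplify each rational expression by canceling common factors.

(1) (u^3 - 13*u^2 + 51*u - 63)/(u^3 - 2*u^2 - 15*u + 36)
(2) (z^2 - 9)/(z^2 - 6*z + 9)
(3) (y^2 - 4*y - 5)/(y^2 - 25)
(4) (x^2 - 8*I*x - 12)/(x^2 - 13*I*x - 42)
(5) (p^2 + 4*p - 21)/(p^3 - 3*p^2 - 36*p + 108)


(1) = (u - 7)/(u + 4)
(2) = (z + 3)/(z - 3)
(3) = (y + 1)/(y + 5)
(4) = (x - 2*I)/(x - 7*I)
(5) = (p + 7)/(p^2 - 36)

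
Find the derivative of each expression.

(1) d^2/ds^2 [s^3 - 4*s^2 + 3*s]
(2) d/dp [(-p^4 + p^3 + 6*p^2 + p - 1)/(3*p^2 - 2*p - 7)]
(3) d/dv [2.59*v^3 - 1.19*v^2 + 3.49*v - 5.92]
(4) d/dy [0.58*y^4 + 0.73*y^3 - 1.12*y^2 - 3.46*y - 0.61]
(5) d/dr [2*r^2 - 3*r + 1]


(1) = 6*s - 8
(2) = 3*(-2*p^5 + 3*p^4 + 8*p^3 - 12*p^2 - 26*p - 3)/(9*p^4 - 12*p^3 - 38*p^2 + 28*p + 49)
(3) = 7.77*v^2 - 2.38*v + 3.49
(4) = 2.32*y^3 + 2.19*y^2 - 2.24*y - 3.46
(5) = 4*r - 3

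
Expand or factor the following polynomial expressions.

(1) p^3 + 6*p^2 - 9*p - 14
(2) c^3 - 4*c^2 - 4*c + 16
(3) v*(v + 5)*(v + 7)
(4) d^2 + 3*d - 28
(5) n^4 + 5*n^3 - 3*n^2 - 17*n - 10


(1) = (p - 2)*(p + 1)*(p + 7)
(2) = (c - 4)*(c - 2)*(c + 2)
(3) = v^3 + 12*v^2 + 35*v
(4) = (d - 4)*(d + 7)
(5) = (n - 2)*(n + 1)^2*(n + 5)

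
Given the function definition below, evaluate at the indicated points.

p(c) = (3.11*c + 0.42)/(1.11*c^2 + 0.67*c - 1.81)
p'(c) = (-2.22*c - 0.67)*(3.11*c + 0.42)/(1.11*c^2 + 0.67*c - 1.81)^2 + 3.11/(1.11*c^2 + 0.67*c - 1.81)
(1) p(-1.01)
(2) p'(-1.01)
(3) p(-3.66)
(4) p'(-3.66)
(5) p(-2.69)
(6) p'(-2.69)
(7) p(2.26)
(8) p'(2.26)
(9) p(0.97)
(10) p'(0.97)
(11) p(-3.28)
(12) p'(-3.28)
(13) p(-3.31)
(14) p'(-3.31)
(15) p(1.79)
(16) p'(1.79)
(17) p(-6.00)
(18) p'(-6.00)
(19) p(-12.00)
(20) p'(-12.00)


(1) = 2.01
(2) = -4.63
(3) = -1.03
(4) = -0.43
(5) = -1.80
(6) = -1.45
(7) = 1.39
(8) = -0.89
(9) = -29.70
(10) = -751.72
(11) = -1.23
(12) = -0.64
(13) = -1.21
(14) = -0.61
(15) = 2.03
(16) = -2.15
(17) = -0.53
(18) = -0.11
(19) = -0.25
(20) = -0.02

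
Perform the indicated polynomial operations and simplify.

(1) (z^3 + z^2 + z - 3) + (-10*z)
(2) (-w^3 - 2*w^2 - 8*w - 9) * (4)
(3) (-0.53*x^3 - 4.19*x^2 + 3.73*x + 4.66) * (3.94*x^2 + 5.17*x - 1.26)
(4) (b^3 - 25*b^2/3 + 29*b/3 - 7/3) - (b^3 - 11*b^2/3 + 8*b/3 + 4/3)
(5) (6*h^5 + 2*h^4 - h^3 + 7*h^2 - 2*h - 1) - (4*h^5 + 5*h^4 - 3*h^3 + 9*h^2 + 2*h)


(1) = z^3 + z^2 - 9*z - 3
(2) = -4*w^3 - 8*w^2 - 32*w - 36
(3) = -2.0882*x^5 - 19.2487*x^4 - 6.2983*x^3 + 42.9239*x^2 + 19.3924*x - 5.8716
(4) = -14*b^2/3 + 7*b - 11/3
(5) = 2*h^5 - 3*h^4 + 2*h^3 - 2*h^2 - 4*h - 1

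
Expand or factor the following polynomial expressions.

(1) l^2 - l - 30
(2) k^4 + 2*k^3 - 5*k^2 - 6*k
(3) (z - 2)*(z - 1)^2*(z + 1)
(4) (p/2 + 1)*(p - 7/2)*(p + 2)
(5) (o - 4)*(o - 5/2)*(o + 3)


(1) = (l - 6)*(l + 5)
(2) = k*(k - 2)*(k + 1)*(k + 3)
(3) = z^4 - 3*z^3 + z^2 + 3*z - 2
(4) = p^3/2 + p^2/4 - 5*p - 7
(5) = o^3 - 7*o^2/2 - 19*o/2 + 30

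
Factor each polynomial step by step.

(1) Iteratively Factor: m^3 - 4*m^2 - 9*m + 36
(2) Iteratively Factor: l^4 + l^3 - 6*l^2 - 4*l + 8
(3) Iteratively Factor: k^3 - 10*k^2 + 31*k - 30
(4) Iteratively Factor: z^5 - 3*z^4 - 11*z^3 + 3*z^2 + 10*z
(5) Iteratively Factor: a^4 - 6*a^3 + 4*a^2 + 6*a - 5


(1) = (m + 3)*(m^2 - 7*m + 12) = (m - 4)*(m + 3)*(m - 3)
(2) = (l + 2)*(l^3 - l^2 - 4*l + 4) = (l - 2)*(l + 2)*(l^2 + l - 2) = (l - 2)*(l - 1)*(l + 2)*(l + 2)
(3) = (k - 5)*(k^2 - 5*k + 6) = (k - 5)*(k - 2)*(k - 3)
(4) = (z + 1)*(z^4 - 4*z^3 - 7*z^2 + 10*z) = z*(z + 1)*(z^3 - 4*z^2 - 7*z + 10) = z*(z - 1)*(z + 1)*(z^2 - 3*z - 10) = z*(z - 5)*(z - 1)*(z + 1)*(z + 2)
(5) = (a - 5)*(a^3 - a^2 - a + 1) = (a - 5)*(a - 1)*(a^2 - 1) = (a - 5)*(a - 1)^2*(a + 1)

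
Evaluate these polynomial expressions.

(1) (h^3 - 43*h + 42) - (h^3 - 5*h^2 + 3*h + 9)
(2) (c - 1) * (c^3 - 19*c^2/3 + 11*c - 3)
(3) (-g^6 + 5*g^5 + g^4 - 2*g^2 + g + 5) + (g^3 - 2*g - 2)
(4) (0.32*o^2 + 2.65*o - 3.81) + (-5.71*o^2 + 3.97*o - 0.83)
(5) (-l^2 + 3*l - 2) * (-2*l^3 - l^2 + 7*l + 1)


(1) = 5*h^2 - 46*h + 33
(2) = c^4 - 22*c^3/3 + 52*c^2/3 - 14*c + 3
(3) = -g^6 + 5*g^5 + g^4 + g^3 - 2*g^2 - g + 3
(4) = -5.39*o^2 + 6.62*o - 4.64
(5) = 2*l^5 - 5*l^4 - 6*l^3 + 22*l^2 - 11*l - 2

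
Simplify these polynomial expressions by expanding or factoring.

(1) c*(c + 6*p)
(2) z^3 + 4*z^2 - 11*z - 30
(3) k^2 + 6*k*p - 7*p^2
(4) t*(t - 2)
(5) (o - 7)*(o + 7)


(1) = c^2 + 6*c*p
(2) = (z - 3)*(z + 2)*(z + 5)
(3) = (k - p)*(k + 7*p)
(4) = t^2 - 2*t
(5) = o^2 - 49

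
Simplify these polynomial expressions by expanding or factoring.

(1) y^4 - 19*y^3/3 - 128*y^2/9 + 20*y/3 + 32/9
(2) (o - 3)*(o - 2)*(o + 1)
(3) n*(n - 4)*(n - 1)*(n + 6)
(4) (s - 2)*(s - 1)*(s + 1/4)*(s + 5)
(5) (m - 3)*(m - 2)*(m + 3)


(1) = (y - 8)*(y - 2/3)*(y + 1/3)*(y + 2)
(2) = o^3 - 4*o^2 + o + 6
(3) = n^4 + n^3 - 26*n^2 + 24*n
(4) = s^4 + 9*s^3/4 - 25*s^2/2 + 27*s/4 + 5/2
(5) = m^3 - 2*m^2 - 9*m + 18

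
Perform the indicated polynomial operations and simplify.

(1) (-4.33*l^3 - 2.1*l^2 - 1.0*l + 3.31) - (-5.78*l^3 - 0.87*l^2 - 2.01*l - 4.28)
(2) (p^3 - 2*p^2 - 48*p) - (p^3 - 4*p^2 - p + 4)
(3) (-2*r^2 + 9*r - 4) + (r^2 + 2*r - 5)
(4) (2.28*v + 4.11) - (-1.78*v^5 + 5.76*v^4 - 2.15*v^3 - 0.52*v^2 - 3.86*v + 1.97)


(1) = 1.45*l^3 - 1.23*l^2 + 1.01*l + 7.59
(2) = 2*p^2 - 47*p - 4
(3) = -r^2 + 11*r - 9
(4) = 1.78*v^5 - 5.76*v^4 + 2.15*v^3 + 0.52*v^2 + 6.14*v + 2.14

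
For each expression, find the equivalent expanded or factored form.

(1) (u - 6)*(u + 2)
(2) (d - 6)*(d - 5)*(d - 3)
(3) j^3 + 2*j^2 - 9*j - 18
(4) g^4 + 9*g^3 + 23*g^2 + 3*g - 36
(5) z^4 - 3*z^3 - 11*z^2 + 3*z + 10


(1) = u^2 - 4*u - 12
(2) = d^3 - 14*d^2 + 63*d - 90
(3) = (j - 3)*(j + 2)*(j + 3)
(4) = (g - 1)*(g + 3)^2*(g + 4)
(5) = (z - 5)*(z - 1)*(z + 1)*(z + 2)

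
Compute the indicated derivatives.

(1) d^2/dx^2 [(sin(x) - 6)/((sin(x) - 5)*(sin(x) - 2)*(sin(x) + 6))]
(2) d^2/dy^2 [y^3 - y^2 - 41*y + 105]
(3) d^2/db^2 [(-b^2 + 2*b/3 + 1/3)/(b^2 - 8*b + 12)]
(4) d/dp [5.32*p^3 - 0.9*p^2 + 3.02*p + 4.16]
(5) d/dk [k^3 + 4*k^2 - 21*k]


(1) = (-4*sin(x)^7 + 57*sin(x)^6 - 189*sin(x)^5 + 374*sin(x)^4 - 2862*sin(x)^3 + 6060*sin(x)^2 + 9288*sin(x) - 9168)/((sin(x) - 5)^3*(sin(x) - 2)^3*(sin(x) + 6)^3)
(2) = 6*y - 2
(3) = 2*(-22*b^3 + 111*b^2 - 96*b - 188)/(3*(b^6 - 24*b^5 + 228*b^4 - 1088*b^3 + 2736*b^2 - 3456*b + 1728))
(4) = 15.96*p^2 - 1.8*p + 3.02
(5) = 3*k^2 + 8*k - 21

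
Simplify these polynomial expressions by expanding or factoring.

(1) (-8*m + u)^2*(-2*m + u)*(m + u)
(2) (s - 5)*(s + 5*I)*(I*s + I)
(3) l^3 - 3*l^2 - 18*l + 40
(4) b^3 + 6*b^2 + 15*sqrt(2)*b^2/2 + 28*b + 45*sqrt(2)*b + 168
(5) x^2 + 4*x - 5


(1) = -128*m^4 - 32*m^3*u + 78*m^2*u^2 - 17*m*u^3 + u^4
(2) = I*s^3 - 5*s^2 - 4*I*s^2 + 20*s - 5*I*s + 25
(3) = (l - 5)*(l - 2)*(l + 4)
(4) = (b + 6)*(b + 7*sqrt(2)/2)*(b + 4*sqrt(2))
(5) = (x - 1)*(x + 5)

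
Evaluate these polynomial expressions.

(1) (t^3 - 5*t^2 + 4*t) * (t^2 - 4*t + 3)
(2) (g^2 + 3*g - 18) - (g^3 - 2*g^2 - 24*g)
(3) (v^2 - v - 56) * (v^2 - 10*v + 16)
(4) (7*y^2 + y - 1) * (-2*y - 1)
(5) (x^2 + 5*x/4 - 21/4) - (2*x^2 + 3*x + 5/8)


(1) = t^5 - 9*t^4 + 27*t^3 - 31*t^2 + 12*t
(2) = -g^3 + 3*g^2 + 27*g - 18
(3) = v^4 - 11*v^3 - 30*v^2 + 544*v - 896
(4) = -14*y^3 - 9*y^2 + y + 1
(5) = -x^2 - 7*x/4 - 47/8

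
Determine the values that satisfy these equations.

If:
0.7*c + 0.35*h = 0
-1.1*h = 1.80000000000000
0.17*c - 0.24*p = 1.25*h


Then:
c = 0.82
h = -1.64
p = 9.10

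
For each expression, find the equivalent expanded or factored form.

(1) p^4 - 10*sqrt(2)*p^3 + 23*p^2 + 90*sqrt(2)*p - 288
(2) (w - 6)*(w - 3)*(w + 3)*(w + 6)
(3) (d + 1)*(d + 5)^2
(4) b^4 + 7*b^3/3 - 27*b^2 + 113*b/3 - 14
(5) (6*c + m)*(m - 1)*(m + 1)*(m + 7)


(1) = (p - 3)*(p + 3)*(p - 8*sqrt(2))*(p - 2*sqrt(2))
(2) = w^4 - 45*w^2 + 324
(3) = d^3 + 11*d^2 + 35*d + 25
(4) = (b - 3)*(b - 1)*(b - 2/3)*(b + 7)
(5) = 6*c*m^3 + 42*c*m^2 - 6*c*m - 42*c + m^4 + 7*m^3 - m^2 - 7*m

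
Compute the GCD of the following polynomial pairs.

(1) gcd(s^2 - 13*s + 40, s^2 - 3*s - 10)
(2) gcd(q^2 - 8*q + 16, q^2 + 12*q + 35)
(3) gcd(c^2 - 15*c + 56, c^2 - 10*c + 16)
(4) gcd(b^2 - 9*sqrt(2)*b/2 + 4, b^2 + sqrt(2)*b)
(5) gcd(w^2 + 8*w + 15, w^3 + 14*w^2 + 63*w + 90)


(1) = gcd((s - 8)*(s - 5), (s - 5)*(s + 2)) = s - 5
(2) = gcd((q - 4)^2, (q + 5)*(q + 7)) = 1
(3) = c - 8
(4) = gcd((b - 4*sqrt(2))*(b - sqrt(2)/2), b*(b + sqrt(2))) = 1
(5) = gcd((w + 3)*(w + 5), (w + 3)*(w + 5)*(w + 6)) = w^2 + 8*w + 15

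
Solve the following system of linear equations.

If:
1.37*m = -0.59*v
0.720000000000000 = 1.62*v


Then:
m = -0.19
v = 0.44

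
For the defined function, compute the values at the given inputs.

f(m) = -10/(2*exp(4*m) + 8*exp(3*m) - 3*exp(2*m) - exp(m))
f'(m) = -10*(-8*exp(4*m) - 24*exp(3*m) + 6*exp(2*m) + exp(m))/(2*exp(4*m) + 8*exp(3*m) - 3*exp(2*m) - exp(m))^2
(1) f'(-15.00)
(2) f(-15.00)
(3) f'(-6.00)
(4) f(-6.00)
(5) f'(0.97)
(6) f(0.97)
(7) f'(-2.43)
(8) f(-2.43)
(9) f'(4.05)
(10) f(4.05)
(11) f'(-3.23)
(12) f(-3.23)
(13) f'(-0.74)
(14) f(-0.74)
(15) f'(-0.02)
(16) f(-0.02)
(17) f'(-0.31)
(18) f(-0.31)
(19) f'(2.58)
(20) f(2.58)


(1) = -32690173.72
(2) = 32690143.72
(3) = -4033.88
(4) = 4004.70
(5) = 0.16
(6) = -0.05
(7) = -105.31
(8) = 94.60
(9) = 0.00
(10) = -0.00
(11) = -247.84
(12) = 228.56
(13) = 335.08
(14) = 53.33
(15) = 7.63
(16) = -1.81
(17) = 40.61
(18) = -7.21
(19) = 0.00
(20) = -0.00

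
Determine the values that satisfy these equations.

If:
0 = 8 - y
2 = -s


Then:
s = -2
y = 8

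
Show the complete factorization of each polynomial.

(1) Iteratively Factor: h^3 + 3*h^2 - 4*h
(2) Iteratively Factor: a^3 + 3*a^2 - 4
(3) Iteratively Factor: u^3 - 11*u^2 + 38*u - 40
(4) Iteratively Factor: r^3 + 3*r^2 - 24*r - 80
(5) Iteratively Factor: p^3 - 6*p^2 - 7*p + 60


(1) = (h + 4)*(h^2 - h) = h*(h + 4)*(h - 1)
(2) = (a + 2)*(a^2 + a - 2) = (a - 1)*(a + 2)*(a + 2)
(3) = (u - 4)*(u^2 - 7*u + 10) = (u - 5)*(u - 4)*(u - 2)
(4) = (r + 4)*(r^2 - r - 20) = (r - 5)*(r + 4)*(r + 4)
(5) = (p - 4)*(p^2 - 2*p - 15) = (p - 4)*(p + 3)*(p - 5)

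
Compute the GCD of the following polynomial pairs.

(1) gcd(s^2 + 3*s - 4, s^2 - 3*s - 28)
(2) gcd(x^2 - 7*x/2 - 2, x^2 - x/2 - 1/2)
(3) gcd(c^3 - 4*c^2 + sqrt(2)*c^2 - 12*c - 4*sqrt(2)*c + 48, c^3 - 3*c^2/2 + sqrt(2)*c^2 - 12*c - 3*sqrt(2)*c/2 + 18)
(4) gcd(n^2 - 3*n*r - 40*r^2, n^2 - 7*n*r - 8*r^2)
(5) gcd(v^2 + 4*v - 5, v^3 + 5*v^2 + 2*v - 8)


(1) = s + 4
(2) = gcd((x - 4)*(x + 1/2), (x - 1)*(x + 1/2)) = x + 1/2
(3) = gcd((c - 4)*(c - 2*sqrt(2))*(c + 3*sqrt(2)), (c - 3/2)*(c - 2*sqrt(2))*(c + 3*sqrt(2))) = c^2 + sqrt(2)*c - 12
(4) = -n + 8*r
(5) = gcd((v - 1)*(v + 5), (v - 1)*(v + 2)*(v + 4)) = v - 1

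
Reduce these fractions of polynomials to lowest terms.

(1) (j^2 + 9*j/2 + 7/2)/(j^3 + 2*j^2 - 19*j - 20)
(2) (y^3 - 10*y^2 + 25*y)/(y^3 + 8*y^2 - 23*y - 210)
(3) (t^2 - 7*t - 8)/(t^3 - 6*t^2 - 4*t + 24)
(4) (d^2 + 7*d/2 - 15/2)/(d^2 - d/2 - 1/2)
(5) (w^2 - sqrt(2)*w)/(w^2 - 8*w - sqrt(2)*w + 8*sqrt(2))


(1) = (2*j + 7)/(2*j^2 + 2*j - 40)
(2) = (y^2 - 5*y)/(y^2 + 13*y + 42)
(3) = (t^2 - 7*t - 8)/(t^3 - 6*t^2 - 4*t + 24)
(4) = (2*d^2 + 7*d - 15)/(2*d^2 - d - 1)
(5) = w/(w - 8)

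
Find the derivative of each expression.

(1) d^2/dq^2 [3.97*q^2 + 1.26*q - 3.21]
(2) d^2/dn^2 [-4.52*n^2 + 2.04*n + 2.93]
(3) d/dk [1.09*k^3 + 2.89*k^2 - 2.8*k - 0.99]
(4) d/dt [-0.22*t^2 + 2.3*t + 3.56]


(1) = 7.94000000000000
(2) = -9.04000000000000
(3) = 3.27*k^2 + 5.78*k - 2.8
(4) = 2.3 - 0.44*t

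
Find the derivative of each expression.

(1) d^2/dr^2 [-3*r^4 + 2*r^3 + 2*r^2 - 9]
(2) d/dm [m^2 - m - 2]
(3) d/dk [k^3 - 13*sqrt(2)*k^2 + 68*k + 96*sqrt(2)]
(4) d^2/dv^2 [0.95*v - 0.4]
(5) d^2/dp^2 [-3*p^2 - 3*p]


(1) = -36*r^2 + 12*r + 4
(2) = 2*m - 1
(3) = 3*k^2 - 26*sqrt(2)*k + 68
(4) = 0
(5) = -6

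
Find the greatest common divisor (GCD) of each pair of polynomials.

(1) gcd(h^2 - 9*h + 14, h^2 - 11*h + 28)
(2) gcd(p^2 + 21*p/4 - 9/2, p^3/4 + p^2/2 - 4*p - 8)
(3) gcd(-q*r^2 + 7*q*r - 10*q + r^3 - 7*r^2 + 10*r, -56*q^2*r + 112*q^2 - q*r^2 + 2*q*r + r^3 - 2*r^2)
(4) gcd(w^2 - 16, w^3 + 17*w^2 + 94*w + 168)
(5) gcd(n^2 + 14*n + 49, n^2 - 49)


(1) = h - 7
(2) = gcd((p - 3/4)*(p + 6), (p/4 + 1)*(p - 4)*(p + 2)) = 1
(3) = r - 2
(4) = gcd((w - 4)*(w + 4), (w + 4)*(w + 6)*(w + 7)) = w + 4
(5) = gcd((n + 7)^2, (n - 7)*(n + 7)) = n + 7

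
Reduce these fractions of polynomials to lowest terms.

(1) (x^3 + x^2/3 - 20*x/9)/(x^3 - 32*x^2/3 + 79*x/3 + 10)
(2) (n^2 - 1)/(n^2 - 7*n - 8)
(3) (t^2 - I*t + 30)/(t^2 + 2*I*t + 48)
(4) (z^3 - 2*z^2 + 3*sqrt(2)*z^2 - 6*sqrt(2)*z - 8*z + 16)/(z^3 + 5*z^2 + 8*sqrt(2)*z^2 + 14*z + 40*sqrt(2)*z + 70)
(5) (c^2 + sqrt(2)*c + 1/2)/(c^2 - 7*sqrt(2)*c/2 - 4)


(1) = (9*x^3 + 3*x^2 - 20*x)/(9*x^3 - 96*x^2 + 237*x + 90)
(2) = (n - 1)/(n - 8)
(3) = (t + 5*I)/(t + 8*I)
(4) = (z^3 + z^2*(-2 + 3*sqrt(2)) + z*(-6*sqrt(2) - 8) + 16)/(z^3 + z^2*(5 + 8*sqrt(2)) + z*(14 + 40*sqrt(2)) + 70)
(5) = (4*c + 2*sqrt(2))/(4*c - 16*sqrt(2))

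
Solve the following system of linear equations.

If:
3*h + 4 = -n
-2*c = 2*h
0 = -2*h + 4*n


Then:
c = 8/7
h = -8/7
n = -4/7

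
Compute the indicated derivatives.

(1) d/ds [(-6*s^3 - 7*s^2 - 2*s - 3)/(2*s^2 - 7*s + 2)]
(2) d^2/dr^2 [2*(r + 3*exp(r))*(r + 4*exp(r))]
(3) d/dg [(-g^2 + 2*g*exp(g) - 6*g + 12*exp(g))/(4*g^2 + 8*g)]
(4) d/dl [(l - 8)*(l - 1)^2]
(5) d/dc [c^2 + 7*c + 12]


(1) = (-12*s^4 + 84*s^3 + 17*s^2 - 16*s - 25)/(4*s^4 - 28*s^3 + 57*s^2 - 28*s + 4)
(2) = 14*r*exp(r) + 96*exp(2*r) + 28*exp(r) + 4
(3) = (g^3*exp(g) + 7*g^2*exp(g) + 2*g^2 - 12*exp(g))/(2*g^2*(g^2 + 4*g + 4))
(4) = (l - 1)*(3*l - 17)
(5) = 2*c + 7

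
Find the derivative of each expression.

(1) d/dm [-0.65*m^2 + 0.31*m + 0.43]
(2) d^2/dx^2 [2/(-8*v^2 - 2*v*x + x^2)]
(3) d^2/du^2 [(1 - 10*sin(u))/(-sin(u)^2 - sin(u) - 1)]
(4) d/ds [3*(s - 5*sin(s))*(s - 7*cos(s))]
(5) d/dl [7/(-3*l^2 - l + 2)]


(1) = 0.31 - 1.3*m
(2) = 4*(-8*v^2 - 2*v*x + x^2 - 4*(v - x)^2)/(8*v^2 + 2*v*x - x^2)^3
(3) = (-10*sin(u)^5 + 14*sin(u)^4 + 83*sin(u)^3 + sin(u)^2 - 77*sin(u) - 20)/(sin(u)^2 + sin(u) + 1)^3
(4) = 3*(s - 5*sin(s))*(7*sin(s) + 1) - 3*(s - 7*cos(s))*(5*cos(s) - 1)
(5) = 7*(6*l + 1)/(3*l^2 + l - 2)^2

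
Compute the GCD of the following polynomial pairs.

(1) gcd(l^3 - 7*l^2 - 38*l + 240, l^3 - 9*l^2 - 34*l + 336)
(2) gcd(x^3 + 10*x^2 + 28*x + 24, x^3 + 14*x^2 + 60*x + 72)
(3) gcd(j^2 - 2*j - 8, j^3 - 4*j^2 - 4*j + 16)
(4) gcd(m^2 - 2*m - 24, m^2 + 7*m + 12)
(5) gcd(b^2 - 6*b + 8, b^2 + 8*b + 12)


(1) = l^2 - 2*l - 48
(2) = x^2 + 8*x + 12
(3) = gcd((j - 4)*(j + 2), (j - 4)*(j - 2)*(j + 2)) = j^2 - 2*j - 8
(4) = m + 4
(5) = gcd((b - 4)*(b - 2), (b + 2)*(b + 6)) = 1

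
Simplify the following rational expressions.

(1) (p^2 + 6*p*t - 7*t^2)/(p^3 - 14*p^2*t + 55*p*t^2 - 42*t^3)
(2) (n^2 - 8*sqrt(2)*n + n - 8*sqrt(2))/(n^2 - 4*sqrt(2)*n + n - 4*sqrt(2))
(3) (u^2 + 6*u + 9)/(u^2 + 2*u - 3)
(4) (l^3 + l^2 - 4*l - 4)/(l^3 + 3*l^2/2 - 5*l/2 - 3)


(1) = (p + 7*t)/(p^2 - 13*p*t + 42*t^2)
(2) = (n - 8*sqrt(2))/(n - 4*sqrt(2))
(3) = (u + 3)/(u - 1)
(4) = (2*l - 4)/(2*l - 3)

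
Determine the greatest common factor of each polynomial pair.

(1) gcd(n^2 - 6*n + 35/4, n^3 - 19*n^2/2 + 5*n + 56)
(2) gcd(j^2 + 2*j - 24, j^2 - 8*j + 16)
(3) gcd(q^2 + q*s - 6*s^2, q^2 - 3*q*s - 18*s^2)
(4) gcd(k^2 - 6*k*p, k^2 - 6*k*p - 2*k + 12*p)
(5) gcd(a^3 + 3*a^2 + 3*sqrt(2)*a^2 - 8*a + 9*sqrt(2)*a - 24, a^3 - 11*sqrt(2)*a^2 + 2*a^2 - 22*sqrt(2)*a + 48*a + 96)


(1) = gcd((n - 7/2)*(n - 5/2), (n - 8)*(n - 7/2)*(n + 2)) = n - 7/2
(2) = j - 4
(3) = gcd((q - 2*s)*(q + 3*s), (q - 6*s)*(q + 3*s)) = q + 3*s
(4) = gcd(k*(k - 6*p), (k - 2)*(k - 6*p)) = -k + 6*p
(5) = gcd((a + 3)*(a - sqrt(2))*(a + 4*sqrt(2)), (a + 2)*(a - 8*sqrt(2))*(a - 3*sqrt(2))) = 1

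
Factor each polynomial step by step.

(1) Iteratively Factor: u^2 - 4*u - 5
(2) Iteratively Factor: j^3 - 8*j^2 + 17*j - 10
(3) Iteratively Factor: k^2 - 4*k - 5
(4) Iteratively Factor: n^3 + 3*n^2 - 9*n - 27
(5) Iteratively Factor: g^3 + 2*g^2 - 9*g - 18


(1) = (u - 5)*(u + 1)
(2) = (j - 5)*(j^2 - 3*j + 2) = (j - 5)*(j - 1)*(j - 2)
(3) = (k - 5)*(k + 1)
(4) = (n - 3)*(n^2 + 6*n + 9) = (n - 3)*(n + 3)*(n + 3)
(5) = (g + 2)*(g^2 - 9) = (g - 3)*(g + 2)*(g + 3)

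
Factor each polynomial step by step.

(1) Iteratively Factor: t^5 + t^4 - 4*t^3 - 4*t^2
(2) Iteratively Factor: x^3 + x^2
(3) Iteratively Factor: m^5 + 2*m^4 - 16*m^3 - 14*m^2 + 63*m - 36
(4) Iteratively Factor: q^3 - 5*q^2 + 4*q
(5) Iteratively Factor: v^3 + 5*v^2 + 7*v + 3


(1) = (t - 2)*(t^4 + 3*t^3 + 2*t^2) = t*(t - 2)*(t^3 + 3*t^2 + 2*t) = t*(t - 2)*(t + 1)*(t^2 + 2*t) = t^2*(t - 2)*(t + 1)*(t + 2)
(2) = (x)*(x^2 + x) = x^2*(x + 1)
(3) = (m + 4)*(m^4 - 2*m^3 - 8*m^2 + 18*m - 9) = (m - 1)*(m + 4)*(m^3 - m^2 - 9*m + 9) = (m - 3)*(m - 1)*(m + 4)*(m^2 + 2*m - 3) = (m - 3)*(m - 1)^2*(m + 4)*(m + 3)
(4) = (q - 4)*(q^2 - q) = (q - 4)*(q - 1)*(q)
(5) = (v + 1)*(v^2 + 4*v + 3) = (v + 1)^2*(v + 3)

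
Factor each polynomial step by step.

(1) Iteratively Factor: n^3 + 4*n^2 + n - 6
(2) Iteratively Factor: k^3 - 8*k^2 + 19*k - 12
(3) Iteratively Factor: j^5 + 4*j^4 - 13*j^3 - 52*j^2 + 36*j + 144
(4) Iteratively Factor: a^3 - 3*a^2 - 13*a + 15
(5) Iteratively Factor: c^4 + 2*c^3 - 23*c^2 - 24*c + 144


(1) = (n + 3)*(n^2 + n - 2) = (n - 1)*(n + 3)*(n + 2)
(2) = (k - 4)*(k^2 - 4*k + 3) = (k - 4)*(k - 1)*(k - 3)
(3) = (j + 3)*(j^4 + j^3 - 16*j^2 - 4*j + 48) = (j - 3)*(j + 3)*(j^3 + 4*j^2 - 4*j - 16) = (j - 3)*(j - 2)*(j + 3)*(j^2 + 6*j + 8) = (j - 3)*(j - 2)*(j + 2)*(j + 3)*(j + 4)
(4) = (a + 3)*(a^2 - 6*a + 5) = (a - 5)*(a + 3)*(a - 1)
(5) = (c - 3)*(c^3 + 5*c^2 - 8*c - 48) = (c - 3)*(c + 4)*(c^2 + c - 12) = (c - 3)*(c + 4)^2*(c - 3)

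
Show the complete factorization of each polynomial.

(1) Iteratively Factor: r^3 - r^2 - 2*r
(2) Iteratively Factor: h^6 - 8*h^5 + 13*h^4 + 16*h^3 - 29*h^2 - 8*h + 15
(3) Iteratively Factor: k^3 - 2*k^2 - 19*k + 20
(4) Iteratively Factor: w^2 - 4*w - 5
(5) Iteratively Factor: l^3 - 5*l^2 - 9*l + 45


(1) = (r)*(r^2 - r - 2) = r*(r + 1)*(r - 2)
(2) = (h - 1)*(h^5 - 7*h^4 + 6*h^3 + 22*h^2 - 7*h - 15) = (h - 5)*(h - 1)*(h^4 - 2*h^3 - 4*h^2 + 2*h + 3) = (h - 5)*(h - 1)*(h + 1)*(h^3 - 3*h^2 - h + 3) = (h - 5)*(h - 1)*(h + 1)^2*(h^2 - 4*h + 3) = (h - 5)*(h - 3)*(h - 1)*(h + 1)^2*(h - 1)
(3) = (k + 4)*(k^2 - 6*k + 5) = (k - 1)*(k + 4)*(k - 5)
(4) = (w + 1)*(w - 5)
(5) = (l - 5)*(l^2 - 9) = (l - 5)*(l - 3)*(l + 3)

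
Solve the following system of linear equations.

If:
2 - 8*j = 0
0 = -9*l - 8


Then:
j = 1/4
l = -8/9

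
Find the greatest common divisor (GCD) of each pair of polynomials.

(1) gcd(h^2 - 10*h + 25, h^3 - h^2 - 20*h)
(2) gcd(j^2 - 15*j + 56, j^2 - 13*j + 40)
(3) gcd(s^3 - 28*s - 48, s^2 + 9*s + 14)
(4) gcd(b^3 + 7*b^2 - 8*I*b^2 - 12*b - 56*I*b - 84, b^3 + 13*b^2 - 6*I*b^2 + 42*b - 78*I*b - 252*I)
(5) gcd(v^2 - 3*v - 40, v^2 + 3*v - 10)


(1) = gcd((h - 5)^2, h*(h - 5)*(h + 4)) = h - 5
(2) = j - 8
(3) = s + 2
(4) = b^2 + b*(7 - 6*I) - 42*I
(5) = v + 5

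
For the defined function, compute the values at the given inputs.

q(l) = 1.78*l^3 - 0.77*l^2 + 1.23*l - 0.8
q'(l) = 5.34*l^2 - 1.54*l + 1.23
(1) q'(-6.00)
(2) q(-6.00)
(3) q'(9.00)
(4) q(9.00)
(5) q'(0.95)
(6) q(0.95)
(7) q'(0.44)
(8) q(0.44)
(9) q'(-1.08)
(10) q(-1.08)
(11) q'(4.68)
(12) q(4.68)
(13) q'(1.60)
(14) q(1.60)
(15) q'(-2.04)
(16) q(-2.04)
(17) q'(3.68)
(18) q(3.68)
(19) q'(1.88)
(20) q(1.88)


(1) = 202.71
(2) = -420.38
(3) = 419.91
(4) = 1245.52
(5) = 4.59
(6) = 1.20
(7) = 1.59
(8) = -0.26
(9) = 9.12
(10) = -5.27
(11) = 110.98
(12) = 170.55
(13) = 12.44
(14) = 6.49
(15) = 26.59
(16) = -21.63
(17) = 67.88
(18) = 82.01
(19) = 17.21
(20) = 10.62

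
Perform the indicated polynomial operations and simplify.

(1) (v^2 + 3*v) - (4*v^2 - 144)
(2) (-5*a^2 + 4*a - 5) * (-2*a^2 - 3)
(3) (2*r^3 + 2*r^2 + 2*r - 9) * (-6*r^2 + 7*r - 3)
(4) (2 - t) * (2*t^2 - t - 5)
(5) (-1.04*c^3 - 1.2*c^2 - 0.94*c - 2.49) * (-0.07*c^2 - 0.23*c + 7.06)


(1) = -3*v^2 + 3*v + 144
(2) = 10*a^4 - 8*a^3 + 25*a^2 - 12*a + 15
(3) = -12*r^5 + 2*r^4 - 4*r^3 + 62*r^2 - 69*r + 27
(4) = -2*t^3 + 5*t^2 + 3*t - 10
(5) = 0.0728*c^5 + 0.3232*c^4 - 7.0006*c^3 - 8.0815*c^2 - 6.0637*c - 17.5794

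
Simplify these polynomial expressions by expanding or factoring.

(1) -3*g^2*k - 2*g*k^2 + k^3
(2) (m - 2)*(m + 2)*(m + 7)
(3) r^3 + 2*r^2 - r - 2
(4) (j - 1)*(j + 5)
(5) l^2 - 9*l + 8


(1) = k*(-3*g + k)*(g + k)
(2) = m^3 + 7*m^2 - 4*m - 28
(3) = (r - 1)*(r + 1)*(r + 2)
(4) = j^2 + 4*j - 5
(5) = (l - 8)*(l - 1)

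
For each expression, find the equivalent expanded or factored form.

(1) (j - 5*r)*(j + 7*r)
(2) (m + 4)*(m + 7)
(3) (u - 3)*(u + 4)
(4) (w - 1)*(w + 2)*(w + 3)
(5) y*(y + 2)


(1) = j^2 + 2*j*r - 35*r^2
(2) = m^2 + 11*m + 28
(3) = u^2 + u - 12
(4) = w^3 + 4*w^2 + w - 6
(5) = y^2 + 2*y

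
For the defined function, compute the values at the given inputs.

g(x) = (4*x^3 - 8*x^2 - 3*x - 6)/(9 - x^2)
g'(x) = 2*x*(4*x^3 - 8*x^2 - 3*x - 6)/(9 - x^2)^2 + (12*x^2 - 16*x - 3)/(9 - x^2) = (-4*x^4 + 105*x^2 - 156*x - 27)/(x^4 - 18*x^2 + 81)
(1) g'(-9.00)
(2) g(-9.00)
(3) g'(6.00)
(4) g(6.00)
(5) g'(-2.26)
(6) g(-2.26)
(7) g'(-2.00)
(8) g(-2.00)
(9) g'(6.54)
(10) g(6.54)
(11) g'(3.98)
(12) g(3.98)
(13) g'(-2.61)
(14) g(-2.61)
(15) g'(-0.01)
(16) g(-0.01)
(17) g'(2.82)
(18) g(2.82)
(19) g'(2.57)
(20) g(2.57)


(1) = -3.16
(2) = 49.21
(3) = -3.25
(4) = -20.44
(5) = 50.00
(6) = -22.16
(7) = 25.64
(8) = -12.80
(9) = -3.40
(10) = -22.24
(11) = 0.25
(12) = -15.72
(13) = 190.06
(14) = -56.58
(15) = -0.31
(16) = -0.66
(17) = 104.90
(18) = 11.10
(19) = 15.88
(20) = 0.56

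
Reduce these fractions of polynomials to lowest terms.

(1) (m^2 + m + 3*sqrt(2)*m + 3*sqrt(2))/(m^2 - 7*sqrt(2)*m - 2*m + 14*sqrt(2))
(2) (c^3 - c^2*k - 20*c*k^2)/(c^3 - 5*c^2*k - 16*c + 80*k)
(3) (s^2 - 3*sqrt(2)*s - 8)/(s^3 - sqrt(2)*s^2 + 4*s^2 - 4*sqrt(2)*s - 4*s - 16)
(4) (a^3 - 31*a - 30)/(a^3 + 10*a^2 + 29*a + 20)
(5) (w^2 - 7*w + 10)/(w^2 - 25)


(1) = (m^2 + m*(1 + 3*sqrt(2)) + 3*sqrt(2))/(m^2 + m*(-7*sqrt(2) - 2) + 14*sqrt(2))
(2) = (c^2 + 4*c*k)/(c^2 - 16)
(3) = (s - 4*sqrt(2))/(s^2 + s*(4 - 2*sqrt(2)) - 8*sqrt(2))
(4) = (a - 6)/(a + 4)
(5) = (w - 2)/(w + 5)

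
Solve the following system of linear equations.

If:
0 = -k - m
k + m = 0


Then:
k = -m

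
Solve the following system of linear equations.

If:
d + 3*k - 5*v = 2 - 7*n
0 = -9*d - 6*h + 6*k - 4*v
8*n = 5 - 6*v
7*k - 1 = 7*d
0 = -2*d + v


Then:
d = 157/924
h = -85/504
k = 289/924
n = 57/154
v = 157/462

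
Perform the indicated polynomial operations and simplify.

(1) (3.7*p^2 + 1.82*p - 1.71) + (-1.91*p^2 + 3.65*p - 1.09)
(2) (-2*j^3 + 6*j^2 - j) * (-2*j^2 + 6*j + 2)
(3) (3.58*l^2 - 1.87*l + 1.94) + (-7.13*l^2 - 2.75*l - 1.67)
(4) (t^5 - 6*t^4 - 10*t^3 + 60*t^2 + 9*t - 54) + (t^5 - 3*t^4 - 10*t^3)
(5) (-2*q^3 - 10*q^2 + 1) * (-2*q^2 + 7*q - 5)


(1) = 1.79*p^2 + 5.47*p - 2.8
(2) = 4*j^5 - 24*j^4 + 34*j^3 + 6*j^2 - 2*j
(3) = -3.55*l^2 - 4.62*l + 0.27
(4) = 2*t^5 - 9*t^4 - 20*t^3 + 60*t^2 + 9*t - 54
(5) = 4*q^5 + 6*q^4 - 60*q^3 + 48*q^2 + 7*q - 5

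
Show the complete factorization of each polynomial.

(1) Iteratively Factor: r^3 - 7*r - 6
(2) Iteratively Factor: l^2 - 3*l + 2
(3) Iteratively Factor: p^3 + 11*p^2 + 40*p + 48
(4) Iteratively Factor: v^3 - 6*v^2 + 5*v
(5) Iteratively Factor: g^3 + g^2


(1) = (r + 1)*(r^2 - r - 6) = (r + 1)*(r + 2)*(r - 3)
(2) = (l - 2)*(l - 1)
(3) = (p + 3)*(p^2 + 8*p + 16) = (p + 3)*(p + 4)*(p + 4)
(4) = (v - 1)*(v^2 - 5*v) = v*(v - 1)*(v - 5)
(5) = (g + 1)*(g^2) = g*(g + 1)*(g)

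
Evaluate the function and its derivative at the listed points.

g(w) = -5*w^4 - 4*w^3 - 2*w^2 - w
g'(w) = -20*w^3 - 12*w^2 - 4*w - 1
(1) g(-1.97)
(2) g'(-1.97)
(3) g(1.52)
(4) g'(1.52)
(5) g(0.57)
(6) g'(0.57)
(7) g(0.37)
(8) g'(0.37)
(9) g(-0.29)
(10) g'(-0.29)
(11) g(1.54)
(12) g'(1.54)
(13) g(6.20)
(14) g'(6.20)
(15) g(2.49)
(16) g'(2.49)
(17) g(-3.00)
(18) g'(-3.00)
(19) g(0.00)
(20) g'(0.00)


(1) = -50.52
(2) = 113.22
(3) = -46.88
(4) = -105.04
(5) = -2.49
(6) = -10.88
(7) = -0.94
(8) = -5.14
(9) = 0.18
(10) = -0.36
(11) = -49.01
(12) = -108.66
(13) = -8424.56
(14) = -5253.64
(15) = -268.85
(16) = -394.13
(17) = -312.00
(18) = 443.00
(19) = 0.00
(20) = -1.00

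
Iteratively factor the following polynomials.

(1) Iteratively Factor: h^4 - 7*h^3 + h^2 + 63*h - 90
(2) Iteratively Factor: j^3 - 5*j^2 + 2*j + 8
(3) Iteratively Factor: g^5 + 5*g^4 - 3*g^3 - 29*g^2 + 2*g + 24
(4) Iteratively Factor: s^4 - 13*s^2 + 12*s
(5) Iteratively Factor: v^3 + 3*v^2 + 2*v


(1) = (h + 3)*(h^3 - 10*h^2 + 31*h - 30) = (h - 2)*(h + 3)*(h^2 - 8*h + 15) = (h - 3)*(h - 2)*(h + 3)*(h - 5)
(2) = (j - 4)*(j^2 - j - 2) = (j - 4)*(j + 1)*(j - 2)
(3) = (g + 4)*(g^4 + g^3 - 7*g^2 - g + 6) = (g - 2)*(g + 4)*(g^3 + 3*g^2 - g - 3) = (g - 2)*(g + 3)*(g + 4)*(g^2 - 1) = (g - 2)*(g - 1)*(g + 3)*(g + 4)*(g + 1)
(4) = (s - 3)*(s^3 + 3*s^2 - 4*s) = s*(s - 3)*(s^2 + 3*s - 4) = s*(s - 3)*(s - 1)*(s + 4)
(5) = (v + 2)*(v^2 + v) = v*(v + 2)*(v + 1)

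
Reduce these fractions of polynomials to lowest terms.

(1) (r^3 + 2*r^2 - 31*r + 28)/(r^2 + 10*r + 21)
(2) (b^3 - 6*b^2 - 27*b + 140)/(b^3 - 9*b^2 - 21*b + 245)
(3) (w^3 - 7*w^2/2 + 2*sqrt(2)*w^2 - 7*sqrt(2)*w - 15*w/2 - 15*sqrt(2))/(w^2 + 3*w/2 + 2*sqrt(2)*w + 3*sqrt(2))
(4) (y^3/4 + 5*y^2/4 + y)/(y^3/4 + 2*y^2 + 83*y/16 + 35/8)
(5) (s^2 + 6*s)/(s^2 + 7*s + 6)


(1) = (r^2 - 5*r + 4)/(r + 3)
(2) = (b - 4)/(b - 7)
(3) = w - 5
(4) = (4*y^3 + 20*y^2 + 16*y)/(4*y^3 + 32*y^2 + 83*y + 70)
(5) = s/(s + 1)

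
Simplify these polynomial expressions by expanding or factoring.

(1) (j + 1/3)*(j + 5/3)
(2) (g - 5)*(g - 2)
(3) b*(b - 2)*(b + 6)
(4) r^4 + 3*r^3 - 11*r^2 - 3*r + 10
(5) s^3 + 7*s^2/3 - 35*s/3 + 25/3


(1) = j^2 + 2*j + 5/9
(2) = g^2 - 7*g + 10
(3) = b^3 + 4*b^2 - 12*b
(4) = (r - 2)*(r - 1)*(r + 1)*(r + 5)
(5) = (s - 5/3)*(s - 1)*(s + 5)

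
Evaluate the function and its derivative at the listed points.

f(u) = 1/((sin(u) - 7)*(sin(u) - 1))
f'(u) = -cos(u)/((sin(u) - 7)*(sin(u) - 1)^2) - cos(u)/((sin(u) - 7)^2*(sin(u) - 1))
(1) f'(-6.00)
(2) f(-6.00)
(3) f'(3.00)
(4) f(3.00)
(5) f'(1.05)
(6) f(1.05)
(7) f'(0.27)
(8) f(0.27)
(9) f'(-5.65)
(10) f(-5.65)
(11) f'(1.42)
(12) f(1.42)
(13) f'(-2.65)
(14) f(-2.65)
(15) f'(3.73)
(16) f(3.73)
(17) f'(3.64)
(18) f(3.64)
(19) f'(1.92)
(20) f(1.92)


(1) = 0.30
(2) = 0.21
(3) = -0.22
(4) = 0.17
(5) = 4.72
(6) = 1.23
(7) = 0.30
(8) = 0.20
(9) = 0.80
(10) = 0.38
(11) = 194.42
(12) = 14.66
(13) = -0.07
(14) = 0.09
(15) = -0.05
(16) = 0.09
(17) = -0.06
(18) = 0.09
(19) = -15.65
(20) = 2.73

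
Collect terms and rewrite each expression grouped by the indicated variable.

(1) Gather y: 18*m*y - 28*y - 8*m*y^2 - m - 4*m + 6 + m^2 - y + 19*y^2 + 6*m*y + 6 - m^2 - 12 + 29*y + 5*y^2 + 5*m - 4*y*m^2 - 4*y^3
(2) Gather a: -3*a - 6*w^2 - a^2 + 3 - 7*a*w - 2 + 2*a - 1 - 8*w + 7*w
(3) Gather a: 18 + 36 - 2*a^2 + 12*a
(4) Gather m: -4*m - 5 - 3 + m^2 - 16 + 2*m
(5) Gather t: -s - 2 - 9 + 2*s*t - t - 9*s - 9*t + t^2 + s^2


(1) = -4*y^3 + y^2*(24 - 8*m) + y*(-4*m^2 + 24*m)
(2) = -a^2 + a*(-7*w - 1) - 6*w^2 - w
(3) = -2*a^2 + 12*a + 54
(4) = m^2 - 2*m - 24
(5) = s^2 - 10*s + t^2 + t*(2*s - 10) - 11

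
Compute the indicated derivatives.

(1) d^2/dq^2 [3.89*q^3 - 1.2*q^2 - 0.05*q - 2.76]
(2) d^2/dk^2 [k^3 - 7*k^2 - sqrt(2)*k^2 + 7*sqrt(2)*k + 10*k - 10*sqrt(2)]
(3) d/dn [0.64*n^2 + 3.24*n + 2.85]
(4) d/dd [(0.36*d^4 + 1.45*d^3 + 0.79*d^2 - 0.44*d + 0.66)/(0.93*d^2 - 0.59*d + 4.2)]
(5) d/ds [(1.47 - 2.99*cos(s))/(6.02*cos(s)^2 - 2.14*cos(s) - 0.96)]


(1) = 23.34*q - 2.4
(2) = 6*k - 14 - 2*sqrt(2)
(3) = 1.28*n + 3.24
(4) = (0.6696*d^5 + 0.7113*d^4 + 4.337*d^3 + 18.2131*d^2 + 5.4084*d - 1.4586)/(0.8649*d^4 - 1.0974*d^3 + 8.1601*d^2 - 4.956*d + 17.64)
(5) = (-17.9998*cos(s)^2 + 17.6988*cos(s) - 6.0162)*sin(s)/(36.2404*cos(s)^4 - 25.7656*cos(s)^3 - 6.9788*cos(s)^2 + 4.1088*cos(s) + 0.9216)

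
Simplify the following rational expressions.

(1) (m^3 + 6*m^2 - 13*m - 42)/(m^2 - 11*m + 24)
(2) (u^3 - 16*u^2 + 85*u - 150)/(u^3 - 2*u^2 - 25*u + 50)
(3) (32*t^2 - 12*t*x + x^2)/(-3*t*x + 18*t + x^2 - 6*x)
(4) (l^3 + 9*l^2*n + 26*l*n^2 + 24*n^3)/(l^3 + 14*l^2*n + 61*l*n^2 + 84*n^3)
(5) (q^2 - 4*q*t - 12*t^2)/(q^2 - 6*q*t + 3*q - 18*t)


(1) = (m^2 + 9*m + 14)/(m - 8)
(2) = (u^2 - 11*u + 30)/(u^2 + 3*u - 10)
(3) = (32*t^2 - 12*t*x + x^2)/(-3*t*x + 18*t + x^2 - 6*x)
(4) = (l + 2*n)/(l + 7*n)
(5) = (q + 2*t)/(q + 3)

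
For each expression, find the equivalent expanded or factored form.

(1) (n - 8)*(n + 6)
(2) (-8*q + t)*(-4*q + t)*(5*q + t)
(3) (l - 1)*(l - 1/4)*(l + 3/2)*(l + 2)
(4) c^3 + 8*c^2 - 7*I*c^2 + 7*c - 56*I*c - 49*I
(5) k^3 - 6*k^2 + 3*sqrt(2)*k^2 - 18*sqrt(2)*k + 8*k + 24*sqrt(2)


(1) = n^2 - 2*n - 48
(2) = 160*q^3 - 28*q^2*t - 7*q*t^2 + t^3
(3) = l^4 + 9*l^3/4 - 9*l^2/8 - 23*l/8 + 3/4
(4) = (c + 1)*(c + 7)*(c - 7*I)
(5) = (k - 4)*(k - 2)*(k + 3*sqrt(2))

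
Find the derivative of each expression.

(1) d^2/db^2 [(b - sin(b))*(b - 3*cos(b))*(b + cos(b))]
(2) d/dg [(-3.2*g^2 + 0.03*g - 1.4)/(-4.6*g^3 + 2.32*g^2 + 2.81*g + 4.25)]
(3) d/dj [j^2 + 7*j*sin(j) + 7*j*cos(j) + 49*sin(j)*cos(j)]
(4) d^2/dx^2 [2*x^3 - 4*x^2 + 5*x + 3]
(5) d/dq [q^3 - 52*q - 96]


(1) = b^2*sin(b) + 2*b^2*cos(b) + 8*b*sin(b) - 4*b*sin(2*b) - 4*b*cos(b) + 6*b*cos(2*b) + 6*b - 11*sin(b)/4 + 6*sin(2*b) - 27*sin(3*b)/4 - 4*cos(b) + 4*cos(2*b)
(2) = (-14.72*g^4 + 0.276*g^3 - 28.3816*g^2 - 20.704*g + 4.0615)/(21.16*g^6 - 21.344*g^5 - 20.4696*g^4 - 26.0616*g^3 + 27.6161*g^2 + 23.885*g + 18.0625)
(3) = 7*sqrt(2)*j*cos(j + pi/4) + 2*j + 7*sqrt(2)*sin(j + pi/4) + 49*cos(2*j)
(4) = 12*x - 8
(5) = 3*q^2 - 52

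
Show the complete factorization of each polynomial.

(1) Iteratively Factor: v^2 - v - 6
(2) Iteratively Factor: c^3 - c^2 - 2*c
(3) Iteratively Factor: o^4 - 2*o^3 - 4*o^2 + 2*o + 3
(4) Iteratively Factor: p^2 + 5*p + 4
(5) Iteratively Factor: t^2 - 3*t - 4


(1) = (v - 3)*(v + 2)
(2) = (c - 2)*(c^2 + c) = (c - 2)*(c + 1)*(c)
(3) = (o + 1)*(o^3 - 3*o^2 - o + 3) = (o + 1)^2*(o^2 - 4*o + 3) = (o - 3)*(o + 1)^2*(o - 1)
(4) = (p + 4)*(p + 1)
(5) = (t + 1)*(t - 4)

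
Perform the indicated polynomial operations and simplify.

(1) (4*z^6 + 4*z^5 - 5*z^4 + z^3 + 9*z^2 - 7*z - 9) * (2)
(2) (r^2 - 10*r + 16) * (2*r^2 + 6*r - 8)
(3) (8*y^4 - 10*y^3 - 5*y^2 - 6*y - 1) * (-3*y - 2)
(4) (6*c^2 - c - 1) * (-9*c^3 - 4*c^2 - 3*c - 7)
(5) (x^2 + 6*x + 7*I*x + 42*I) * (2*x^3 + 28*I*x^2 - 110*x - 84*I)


(1) = 8*z^6 + 8*z^5 - 10*z^4 + 2*z^3 + 18*z^2 - 14*z - 18
(2) = 2*r^4 - 14*r^3 - 36*r^2 + 176*r - 128
(3) = -24*y^5 + 14*y^4 + 35*y^3 + 28*y^2 + 15*y + 2
(4) = -54*c^5 - 15*c^4 - 5*c^3 - 35*c^2 + 10*c + 7
(5) = 2*x^5 + 12*x^4 + 42*I*x^4 - 306*x^3 + 252*I*x^3 - 1836*x^2 - 854*I*x^2 + 588*x - 5124*I*x + 3528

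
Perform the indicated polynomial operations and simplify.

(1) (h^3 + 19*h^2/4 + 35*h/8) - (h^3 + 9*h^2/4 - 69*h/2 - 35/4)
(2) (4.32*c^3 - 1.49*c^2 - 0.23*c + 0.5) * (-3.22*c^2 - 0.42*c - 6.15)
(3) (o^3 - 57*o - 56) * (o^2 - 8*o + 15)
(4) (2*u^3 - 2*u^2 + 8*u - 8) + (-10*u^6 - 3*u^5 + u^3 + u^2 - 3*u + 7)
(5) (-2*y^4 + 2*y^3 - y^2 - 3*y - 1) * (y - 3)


(1) = 5*h^2/2 + 311*h/8 + 35/4
(2) = -13.9104*c^5 + 2.9834*c^4 - 25.2016*c^3 + 7.6501*c^2 + 1.2045*c - 3.075
(3) = o^5 - 8*o^4 - 42*o^3 + 400*o^2 - 407*o - 840
(4) = -10*u^6 - 3*u^5 + 3*u^3 - u^2 + 5*u - 1
(5) = -2*y^5 + 8*y^4 - 7*y^3 + 8*y + 3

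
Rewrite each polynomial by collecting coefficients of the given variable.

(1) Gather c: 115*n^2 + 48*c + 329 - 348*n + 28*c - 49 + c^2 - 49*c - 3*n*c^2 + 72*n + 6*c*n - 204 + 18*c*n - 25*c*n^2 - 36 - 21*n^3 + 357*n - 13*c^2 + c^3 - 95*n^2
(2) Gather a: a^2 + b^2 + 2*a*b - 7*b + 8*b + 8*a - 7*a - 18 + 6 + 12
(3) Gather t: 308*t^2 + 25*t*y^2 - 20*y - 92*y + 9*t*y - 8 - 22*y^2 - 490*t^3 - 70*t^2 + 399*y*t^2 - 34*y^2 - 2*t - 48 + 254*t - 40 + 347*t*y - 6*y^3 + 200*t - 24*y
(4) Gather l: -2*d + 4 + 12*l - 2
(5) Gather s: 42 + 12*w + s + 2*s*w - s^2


(1) = c^3 + c^2*(-3*n - 12) + c*(-25*n^2 + 24*n + 27) - 21*n^3 + 20*n^2 + 81*n + 40
(2) = a^2 + a*(2*b + 1) + b^2 + b
(3) = -490*t^3 + t^2*(399*y + 238) + t*(25*y^2 + 356*y + 452) - 6*y^3 - 56*y^2 - 136*y - 96
(4) = -2*d + 12*l + 2
(5) = -s^2 + s*(2*w + 1) + 12*w + 42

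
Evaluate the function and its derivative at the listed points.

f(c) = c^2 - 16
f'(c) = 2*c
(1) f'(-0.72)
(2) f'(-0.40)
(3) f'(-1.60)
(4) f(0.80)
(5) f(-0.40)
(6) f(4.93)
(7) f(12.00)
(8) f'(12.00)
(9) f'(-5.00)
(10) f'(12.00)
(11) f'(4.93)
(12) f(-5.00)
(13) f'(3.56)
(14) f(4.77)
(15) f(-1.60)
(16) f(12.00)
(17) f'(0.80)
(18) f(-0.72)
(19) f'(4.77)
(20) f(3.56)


(1) = -1.44
(2) = -0.80
(3) = -3.20
(4) = -15.36
(5) = -15.84
(6) = 8.30
(7) = 128.00
(8) = 24.00
(9) = -10.00
(10) = 24.00
(11) = 9.86
(12) = 9.00
(13) = 7.12
(14) = 6.75
(15) = -13.44
(16) = 128.00
(17) = 1.60
(18) = -15.48
(19) = 9.54
(20) = -3.33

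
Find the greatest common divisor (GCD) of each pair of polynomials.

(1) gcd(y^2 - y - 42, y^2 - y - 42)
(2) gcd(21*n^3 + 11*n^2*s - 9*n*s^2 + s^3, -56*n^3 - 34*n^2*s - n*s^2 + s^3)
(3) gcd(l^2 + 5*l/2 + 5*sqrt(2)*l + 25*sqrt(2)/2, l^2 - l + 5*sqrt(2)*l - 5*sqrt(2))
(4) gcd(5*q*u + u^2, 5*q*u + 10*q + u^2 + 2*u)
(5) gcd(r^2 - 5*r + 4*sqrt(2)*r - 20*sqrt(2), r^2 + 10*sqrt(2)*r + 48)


(1) = gcd((y - 7)*(y + 6), (y - 7)*(y + 6)) = y^2 - y - 42
(2) = -7*n + s
(3) = gcd((l + 5/2)*(l + 5*sqrt(2)), (l - 1)*(l + 5*sqrt(2))) = l + 5*sqrt(2)
(4) = gcd(u*(5*q + u), (5*q + u)*(u + 2)) = 5*q + u
(5) = r + 4*sqrt(2)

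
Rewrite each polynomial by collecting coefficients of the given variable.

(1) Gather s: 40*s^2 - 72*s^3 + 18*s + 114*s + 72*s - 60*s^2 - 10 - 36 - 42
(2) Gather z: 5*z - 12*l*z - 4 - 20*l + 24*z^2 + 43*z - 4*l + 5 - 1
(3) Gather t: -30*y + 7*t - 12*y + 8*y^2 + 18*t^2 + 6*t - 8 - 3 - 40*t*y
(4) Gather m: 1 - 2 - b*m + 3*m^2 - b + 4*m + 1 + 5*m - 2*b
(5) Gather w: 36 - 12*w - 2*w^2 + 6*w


(1) = -72*s^3 - 20*s^2 + 204*s - 88
(2) = -24*l + 24*z^2 + z*(48 - 12*l)
(3) = 18*t^2 + t*(13 - 40*y) + 8*y^2 - 42*y - 11
(4) = -3*b + 3*m^2 + m*(9 - b)
(5) = -2*w^2 - 6*w + 36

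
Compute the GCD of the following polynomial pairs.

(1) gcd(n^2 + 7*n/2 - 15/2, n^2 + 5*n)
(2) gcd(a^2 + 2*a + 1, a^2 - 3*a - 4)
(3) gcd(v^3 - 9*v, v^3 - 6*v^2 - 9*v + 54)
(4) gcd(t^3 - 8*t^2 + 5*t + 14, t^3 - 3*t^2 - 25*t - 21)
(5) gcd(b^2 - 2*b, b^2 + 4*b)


(1) = n + 5
(2) = a + 1
(3) = gcd(v*(v - 3)*(v + 3), (v - 6)*(v - 3)*(v + 3)) = v^2 - 9
(4) = gcd((t - 7)*(t - 2)*(t + 1), (t - 7)*(t + 1)*(t + 3)) = t^2 - 6*t - 7
(5) = gcd(b*(b - 2), b*(b + 4)) = b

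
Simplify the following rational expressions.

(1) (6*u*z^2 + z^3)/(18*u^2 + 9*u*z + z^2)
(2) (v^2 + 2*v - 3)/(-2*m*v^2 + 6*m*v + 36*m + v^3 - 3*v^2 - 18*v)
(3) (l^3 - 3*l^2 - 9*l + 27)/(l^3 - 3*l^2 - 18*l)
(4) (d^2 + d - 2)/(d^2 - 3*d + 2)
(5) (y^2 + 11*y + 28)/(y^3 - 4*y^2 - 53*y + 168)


(1) = z^2/(3*u + z)
(2) = (v - 1)/(-2*m*v + 12*m + v^2 - 6*v)
(3) = (l^2 - 6*l + 9)/(l^2 - 6*l)
(4) = (d + 2)/(d - 2)
(5) = (y + 4)/(y^2 - 11*y + 24)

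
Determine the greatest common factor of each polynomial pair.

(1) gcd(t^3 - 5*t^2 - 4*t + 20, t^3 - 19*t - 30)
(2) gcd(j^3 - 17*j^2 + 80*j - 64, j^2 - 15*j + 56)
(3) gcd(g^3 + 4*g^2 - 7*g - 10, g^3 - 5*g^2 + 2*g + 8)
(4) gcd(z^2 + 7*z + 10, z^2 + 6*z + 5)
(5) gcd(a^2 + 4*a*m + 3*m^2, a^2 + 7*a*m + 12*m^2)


(1) = t^2 - 3*t - 10
(2) = j - 8
(3) = g^2 - g - 2
(4) = gcd((z + 2)*(z + 5), (z + 1)*(z + 5)) = z + 5
(5) = a + 3*m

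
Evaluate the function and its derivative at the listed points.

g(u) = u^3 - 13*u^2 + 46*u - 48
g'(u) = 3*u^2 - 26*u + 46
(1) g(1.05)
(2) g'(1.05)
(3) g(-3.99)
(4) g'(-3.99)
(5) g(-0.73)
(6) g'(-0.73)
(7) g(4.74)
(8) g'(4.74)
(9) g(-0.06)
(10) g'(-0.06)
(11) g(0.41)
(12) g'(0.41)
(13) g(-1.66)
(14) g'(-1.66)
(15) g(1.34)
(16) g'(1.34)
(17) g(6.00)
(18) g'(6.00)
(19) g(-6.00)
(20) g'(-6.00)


(1) = -12.87
(2) = 22.01
(3) = -502.02
(4) = 197.50
(5) = -88.90
(6) = 66.58
(7) = -15.54
(8) = -9.84
(9) = -50.81
(10) = 47.57
(11) = -31.26
(12) = 35.84
(13) = -164.76
(14) = 97.43
(15) = -7.30
(16) = 16.55
(17) = -24.00
(18) = -2.00
(19) = -1008.00
(20) = 310.00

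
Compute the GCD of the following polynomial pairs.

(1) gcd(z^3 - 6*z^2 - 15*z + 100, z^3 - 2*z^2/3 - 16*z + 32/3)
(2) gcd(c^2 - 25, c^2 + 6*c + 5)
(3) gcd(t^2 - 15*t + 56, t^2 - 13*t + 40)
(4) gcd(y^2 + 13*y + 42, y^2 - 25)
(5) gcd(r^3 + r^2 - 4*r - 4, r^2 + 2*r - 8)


(1) = z + 4
(2) = gcd((c - 5)*(c + 5), (c + 1)*(c + 5)) = c + 5
(3) = gcd((t - 8)*(t - 7), (t - 8)*(t - 5)) = t - 8
(4) = 1
(5) = gcd((r - 2)*(r + 1)*(r + 2), (r - 2)*(r + 4)) = r - 2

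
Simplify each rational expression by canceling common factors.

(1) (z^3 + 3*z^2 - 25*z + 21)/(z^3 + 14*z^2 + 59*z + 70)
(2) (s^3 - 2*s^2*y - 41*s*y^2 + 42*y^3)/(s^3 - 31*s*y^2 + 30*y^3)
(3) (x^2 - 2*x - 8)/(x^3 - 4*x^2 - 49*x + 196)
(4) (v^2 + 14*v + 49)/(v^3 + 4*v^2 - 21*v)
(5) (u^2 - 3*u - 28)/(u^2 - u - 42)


(1) = (z^2 - 4*z + 3)/(z^2 + 7*z + 10)
(2) = (-s + 7*y)/(-s + 5*y)
(3) = (x + 2)/(x^2 - 49)
(4) = (v + 7)/(v^2 - 3*v)
(5) = (u + 4)/(u + 6)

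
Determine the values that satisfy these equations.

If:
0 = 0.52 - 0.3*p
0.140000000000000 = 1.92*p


Then:
No Solution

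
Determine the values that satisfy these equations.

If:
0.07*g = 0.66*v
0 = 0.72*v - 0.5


Then:
g = 6.55
v = 0.69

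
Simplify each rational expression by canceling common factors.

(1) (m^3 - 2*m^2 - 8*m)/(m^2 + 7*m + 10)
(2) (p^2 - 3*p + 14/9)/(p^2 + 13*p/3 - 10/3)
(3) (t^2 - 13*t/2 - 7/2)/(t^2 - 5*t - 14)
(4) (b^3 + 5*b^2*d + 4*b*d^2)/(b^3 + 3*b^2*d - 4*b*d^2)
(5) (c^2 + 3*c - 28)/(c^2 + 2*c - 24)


(1) = (m^2 - 4*m)/(m + 5)
(2) = (3*p - 7)/(3*p + 15)
(3) = (2*t + 1)/(2*t + 4)
(4) = (b + d)/(b - d)
(5) = (c + 7)/(c + 6)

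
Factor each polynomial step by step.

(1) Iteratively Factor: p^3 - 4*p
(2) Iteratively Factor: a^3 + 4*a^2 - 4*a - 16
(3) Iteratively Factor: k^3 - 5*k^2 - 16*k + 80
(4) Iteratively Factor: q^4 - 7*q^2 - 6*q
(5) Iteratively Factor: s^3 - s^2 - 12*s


(1) = (p - 2)*(p^2 + 2*p) = p*(p - 2)*(p + 2)
(2) = (a - 2)*(a^2 + 6*a + 8) = (a - 2)*(a + 4)*(a + 2)
(3) = (k + 4)*(k^2 - 9*k + 20) = (k - 5)*(k + 4)*(k - 4)
(4) = (q + 2)*(q^3 - 2*q^2 - 3*q) = q*(q + 2)*(q^2 - 2*q - 3) = q*(q + 1)*(q + 2)*(q - 3)
(5) = (s + 3)*(s^2 - 4*s) = s*(s + 3)*(s - 4)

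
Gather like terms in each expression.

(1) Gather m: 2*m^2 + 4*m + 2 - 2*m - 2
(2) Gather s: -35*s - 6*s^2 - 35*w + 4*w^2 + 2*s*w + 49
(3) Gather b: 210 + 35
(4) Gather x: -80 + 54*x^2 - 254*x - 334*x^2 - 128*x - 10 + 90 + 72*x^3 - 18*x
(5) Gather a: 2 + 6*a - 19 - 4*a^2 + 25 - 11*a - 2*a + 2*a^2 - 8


(1) = 2*m^2 + 2*m
(2) = -6*s^2 + s*(2*w - 35) + 4*w^2 - 35*w + 49
(3) = 245
(4) = 72*x^3 - 280*x^2 - 400*x
(5) = -2*a^2 - 7*a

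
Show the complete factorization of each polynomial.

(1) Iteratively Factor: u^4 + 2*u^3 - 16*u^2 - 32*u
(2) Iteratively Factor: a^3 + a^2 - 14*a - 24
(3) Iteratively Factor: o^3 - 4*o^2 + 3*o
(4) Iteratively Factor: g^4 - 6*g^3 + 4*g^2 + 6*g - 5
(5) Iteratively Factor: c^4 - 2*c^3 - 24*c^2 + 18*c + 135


(1) = (u - 4)*(u^3 + 6*u^2 + 8*u) = (u - 4)*(u + 2)*(u^2 + 4*u) = (u - 4)*(u + 2)*(u + 4)*(u)
(2) = (a - 4)*(a^2 + 5*a + 6) = (a - 4)*(a + 3)*(a + 2)
(3) = (o - 3)*(o^2 - o) = o*(o - 3)*(o - 1)
(4) = (g - 5)*(g^3 - g^2 - g + 1) = (g - 5)*(g + 1)*(g^2 - 2*g + 1) = (g - 5)*(g - 1)*(g + 1)*(g - 1)
(5) = (c + 3)*(c^3 - 5*c^2 - 9*c + 45) = (c - 3)*(c + 3)*(c^2 - 2*c - 15) = (c - 3)*(c + 3)^2*(c - 5)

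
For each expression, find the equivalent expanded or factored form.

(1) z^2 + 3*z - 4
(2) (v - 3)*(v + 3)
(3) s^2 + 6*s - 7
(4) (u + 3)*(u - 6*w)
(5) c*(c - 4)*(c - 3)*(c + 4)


(1) = (z - 1)*(z + 4)
(2) = v^2 - 9
(3) = (s - 1)*(s + 7)
(4) = u^2 - 6*u*w + 3*u - 18*w
(5) = c^4 - 3*c^3 - 16*c^2 + 48*c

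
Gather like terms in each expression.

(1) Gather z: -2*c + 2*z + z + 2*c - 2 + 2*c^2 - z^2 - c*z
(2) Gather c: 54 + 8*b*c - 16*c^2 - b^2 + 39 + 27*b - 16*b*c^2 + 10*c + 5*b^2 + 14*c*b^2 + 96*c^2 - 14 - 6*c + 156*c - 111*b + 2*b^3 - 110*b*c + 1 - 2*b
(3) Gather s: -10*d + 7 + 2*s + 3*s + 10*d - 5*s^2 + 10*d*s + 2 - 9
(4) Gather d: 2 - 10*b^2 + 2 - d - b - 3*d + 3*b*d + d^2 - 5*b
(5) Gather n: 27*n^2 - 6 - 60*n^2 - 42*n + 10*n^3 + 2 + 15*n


(1) = 2*c^2 - z^2 + z*(3 - c) - 2
(2) = 2*b^3 + 4*b^2 - 86*b + c^2*(80 - 16*b) + c*(14*b^2 - 102*b + 160) + 80
(3) = -5*s^2 + s*(10*d + 5)
(4) = -10*b^2 - 6*b + d^2 + d*(3*b - 4) + 4
(5) = 10*n^3 - 33*n^2 - 27*n - 4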